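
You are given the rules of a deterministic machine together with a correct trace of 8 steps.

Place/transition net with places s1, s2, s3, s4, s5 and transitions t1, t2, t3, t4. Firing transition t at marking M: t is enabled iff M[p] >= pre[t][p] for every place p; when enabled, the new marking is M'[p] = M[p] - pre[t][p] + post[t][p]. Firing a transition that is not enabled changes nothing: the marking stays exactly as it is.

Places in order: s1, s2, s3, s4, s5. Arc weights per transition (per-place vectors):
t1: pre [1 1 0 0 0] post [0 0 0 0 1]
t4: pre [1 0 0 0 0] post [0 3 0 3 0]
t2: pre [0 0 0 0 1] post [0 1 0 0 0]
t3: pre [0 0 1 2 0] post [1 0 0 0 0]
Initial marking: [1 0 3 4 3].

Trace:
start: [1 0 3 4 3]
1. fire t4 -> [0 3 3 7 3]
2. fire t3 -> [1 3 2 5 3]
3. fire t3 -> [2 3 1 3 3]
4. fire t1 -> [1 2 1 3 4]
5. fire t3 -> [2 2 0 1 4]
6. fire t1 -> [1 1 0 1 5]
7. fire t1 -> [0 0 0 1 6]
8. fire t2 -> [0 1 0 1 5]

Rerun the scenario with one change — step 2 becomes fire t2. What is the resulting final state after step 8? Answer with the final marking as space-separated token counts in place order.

(re-executing from step 2 with the substitution; state before step 2: [0 3 3 7 3])
2. fire t2 -> [0 4 3 7 2]
3. fire t3 -> [1 4 2 5 2]
4. fire t1 -> [0 3 2 5 3]
5. fire t3 -> [1 3 1 3 3]
6. fire t1 -> [0 2 1 3 4]
7. fire t1 -> [0 2 1 3 4]
8. fire t2 -> [0 3 1 3 3]

0 3 1 3 3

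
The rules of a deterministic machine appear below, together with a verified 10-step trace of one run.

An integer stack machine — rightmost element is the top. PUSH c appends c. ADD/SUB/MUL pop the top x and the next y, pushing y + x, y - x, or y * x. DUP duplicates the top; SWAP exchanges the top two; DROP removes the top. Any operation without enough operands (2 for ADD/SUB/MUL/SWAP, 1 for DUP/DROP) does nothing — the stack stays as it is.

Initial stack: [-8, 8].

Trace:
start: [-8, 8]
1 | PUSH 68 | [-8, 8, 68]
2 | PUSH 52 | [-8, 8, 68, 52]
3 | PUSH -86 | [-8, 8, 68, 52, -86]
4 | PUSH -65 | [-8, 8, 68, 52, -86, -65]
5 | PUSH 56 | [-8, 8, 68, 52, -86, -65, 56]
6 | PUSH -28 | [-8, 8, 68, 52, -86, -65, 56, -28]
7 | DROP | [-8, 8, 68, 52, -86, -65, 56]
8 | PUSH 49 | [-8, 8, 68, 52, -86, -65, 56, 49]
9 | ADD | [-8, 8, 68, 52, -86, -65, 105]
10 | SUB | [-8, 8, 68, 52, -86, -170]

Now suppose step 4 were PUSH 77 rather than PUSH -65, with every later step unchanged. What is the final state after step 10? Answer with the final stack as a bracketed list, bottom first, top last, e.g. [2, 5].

(re-executing from step 4 with the substitution; state before step 4: [-8, 8, 68, 52, -86])
4 | PUSH 77 | [-8, 8, 68, 52, -86, 77]
5 | PUSH 56 | [-8, 8, 68, 52, -86, 77, 56]
6 | PUSH -28 | [-8, 8, 68, 52, -86, 77, 56, -28]
7 | DROP | [-8, 8, 68, 52, -86, 77, 56]
8 | PUSH 49 | [-8, 8, 68, 52, -86, 77, 56, 49]
9 | ADD | [-8, 8, 68, 52, -86, 77, 105]
10 | SUB | [-8, 8, 68, 52, -86, -28]

[-8, 8, 68, 52, -86, -28]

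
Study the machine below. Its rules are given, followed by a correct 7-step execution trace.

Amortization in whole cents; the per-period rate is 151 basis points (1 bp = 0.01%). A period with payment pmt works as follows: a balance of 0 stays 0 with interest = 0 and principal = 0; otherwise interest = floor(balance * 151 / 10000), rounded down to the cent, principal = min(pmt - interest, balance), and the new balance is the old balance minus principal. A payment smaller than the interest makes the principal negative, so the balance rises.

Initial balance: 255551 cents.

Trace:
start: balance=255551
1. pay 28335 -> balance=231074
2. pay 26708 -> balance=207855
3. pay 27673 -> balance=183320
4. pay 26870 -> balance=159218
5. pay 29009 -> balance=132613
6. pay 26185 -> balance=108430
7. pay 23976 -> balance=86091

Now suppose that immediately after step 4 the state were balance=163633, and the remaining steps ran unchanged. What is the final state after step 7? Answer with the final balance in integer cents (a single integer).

state after step 4 := balance=163633
5. pay 29009 -> balance=137094
6. pay 26185 -> balance=112979
7. pay 23976 -> balance=90708

90708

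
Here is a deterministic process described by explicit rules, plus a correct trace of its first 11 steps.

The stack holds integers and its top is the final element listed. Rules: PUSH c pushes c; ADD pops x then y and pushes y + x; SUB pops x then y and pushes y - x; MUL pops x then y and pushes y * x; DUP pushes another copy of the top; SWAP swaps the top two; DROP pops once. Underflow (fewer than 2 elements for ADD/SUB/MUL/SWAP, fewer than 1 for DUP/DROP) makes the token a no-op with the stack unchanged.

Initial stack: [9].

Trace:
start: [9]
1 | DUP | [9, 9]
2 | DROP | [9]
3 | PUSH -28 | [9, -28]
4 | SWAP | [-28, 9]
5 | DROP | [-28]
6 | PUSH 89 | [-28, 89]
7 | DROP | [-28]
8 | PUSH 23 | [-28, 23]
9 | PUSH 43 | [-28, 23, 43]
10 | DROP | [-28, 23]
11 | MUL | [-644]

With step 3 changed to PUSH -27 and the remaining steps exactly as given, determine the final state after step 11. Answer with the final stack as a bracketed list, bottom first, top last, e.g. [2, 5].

(re-executing from step 3 with the substitution; state before step 3: [9])
3 | PUSH -27 | [9, -27]
4 | SWAP | [-27, 9]
5 | DROP | [-27]
6 | PUSH 89 | [-27, 89]
7 | DROP | [-27]
8 | PUSH 23 | [-27, 23]
9 | PUSH 43 | [-27, 23, 43]
10 | DROP | [-27, 23]
11 | MUL | [-621]

[-621]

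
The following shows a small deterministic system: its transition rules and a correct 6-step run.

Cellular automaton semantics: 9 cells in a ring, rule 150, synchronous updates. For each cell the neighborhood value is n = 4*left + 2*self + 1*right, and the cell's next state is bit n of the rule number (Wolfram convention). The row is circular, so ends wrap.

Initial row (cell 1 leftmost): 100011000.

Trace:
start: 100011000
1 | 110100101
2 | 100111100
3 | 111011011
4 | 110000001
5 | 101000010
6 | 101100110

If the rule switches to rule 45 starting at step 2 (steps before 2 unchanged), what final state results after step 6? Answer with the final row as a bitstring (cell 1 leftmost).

110000000

(re-executing steps 2..6 under rule 45; state before step 2: 110100101)
2 | 001100111
3 | 001000100
4 | 101010101
5 | 011111111
6 | 110000000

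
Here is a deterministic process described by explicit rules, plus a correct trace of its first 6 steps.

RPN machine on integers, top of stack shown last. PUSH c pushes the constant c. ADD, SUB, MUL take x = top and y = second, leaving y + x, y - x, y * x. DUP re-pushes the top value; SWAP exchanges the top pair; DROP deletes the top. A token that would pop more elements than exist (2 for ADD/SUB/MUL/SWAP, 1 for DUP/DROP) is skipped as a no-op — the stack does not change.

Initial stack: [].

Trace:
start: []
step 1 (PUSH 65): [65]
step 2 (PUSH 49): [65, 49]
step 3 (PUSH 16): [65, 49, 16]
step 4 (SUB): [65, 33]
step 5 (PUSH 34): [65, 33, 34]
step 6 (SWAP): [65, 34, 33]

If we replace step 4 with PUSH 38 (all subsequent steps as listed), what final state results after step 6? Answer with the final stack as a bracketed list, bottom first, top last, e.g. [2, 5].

[65, 49, 16, 34, 38]

(re-executing from step 4 with the substitution; state before step 4: [65, 49, 16])
step 4 (PUSH 38): [65, 49, 16, 38]
step 5 (PUSH 34): [65, 49, 16, 38, 34]
step 6 (SWAP): [65, 49, 16, 34, 38]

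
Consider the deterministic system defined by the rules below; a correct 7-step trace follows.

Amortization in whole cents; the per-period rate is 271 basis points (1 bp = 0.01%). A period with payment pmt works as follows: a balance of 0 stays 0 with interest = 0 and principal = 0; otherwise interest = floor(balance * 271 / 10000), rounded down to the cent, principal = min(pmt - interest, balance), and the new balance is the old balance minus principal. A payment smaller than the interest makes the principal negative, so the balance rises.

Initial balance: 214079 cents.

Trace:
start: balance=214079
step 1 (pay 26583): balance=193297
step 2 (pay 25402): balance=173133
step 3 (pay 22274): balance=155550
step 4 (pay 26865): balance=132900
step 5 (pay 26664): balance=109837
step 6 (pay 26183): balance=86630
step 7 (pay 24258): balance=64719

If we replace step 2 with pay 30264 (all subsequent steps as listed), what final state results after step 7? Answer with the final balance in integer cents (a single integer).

(re-executing from step 2 with the substitution; state before step 2: balance=193297)
step 2 (pay 30264): balance=168271
step 3 (pay 22274): balance=150557
step 4 (pay 26865): balance=127772
step 5 (pay 26664): balance=104570
step 6 (pay 26183): balance=81220
step 7 (pay 24258): balance=59163

59163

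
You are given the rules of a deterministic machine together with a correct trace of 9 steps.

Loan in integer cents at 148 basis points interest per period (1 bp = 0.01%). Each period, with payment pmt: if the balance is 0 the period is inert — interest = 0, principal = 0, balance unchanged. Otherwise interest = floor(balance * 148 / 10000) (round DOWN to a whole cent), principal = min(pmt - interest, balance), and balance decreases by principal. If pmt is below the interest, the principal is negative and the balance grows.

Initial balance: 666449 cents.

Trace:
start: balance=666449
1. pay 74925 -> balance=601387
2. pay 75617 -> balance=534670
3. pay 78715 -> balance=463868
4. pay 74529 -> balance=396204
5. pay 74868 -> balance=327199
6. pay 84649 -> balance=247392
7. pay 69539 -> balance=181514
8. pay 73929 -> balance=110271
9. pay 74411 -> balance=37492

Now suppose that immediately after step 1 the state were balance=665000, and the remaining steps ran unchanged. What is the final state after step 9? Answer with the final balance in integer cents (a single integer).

state after step 1 := balance=665000
2. pay 75617 -> balance=599225
3. pay 78715 -> balance=529378
4. pay 74529 -> balance=462683
5. pay 74868 -> balance=394662
6. pay 84649 -> balance=315853
7. pay 69539 -> balance=250988
8. pay 73929 -> balance=180773
9. pay 74411 -> balance=109037

109037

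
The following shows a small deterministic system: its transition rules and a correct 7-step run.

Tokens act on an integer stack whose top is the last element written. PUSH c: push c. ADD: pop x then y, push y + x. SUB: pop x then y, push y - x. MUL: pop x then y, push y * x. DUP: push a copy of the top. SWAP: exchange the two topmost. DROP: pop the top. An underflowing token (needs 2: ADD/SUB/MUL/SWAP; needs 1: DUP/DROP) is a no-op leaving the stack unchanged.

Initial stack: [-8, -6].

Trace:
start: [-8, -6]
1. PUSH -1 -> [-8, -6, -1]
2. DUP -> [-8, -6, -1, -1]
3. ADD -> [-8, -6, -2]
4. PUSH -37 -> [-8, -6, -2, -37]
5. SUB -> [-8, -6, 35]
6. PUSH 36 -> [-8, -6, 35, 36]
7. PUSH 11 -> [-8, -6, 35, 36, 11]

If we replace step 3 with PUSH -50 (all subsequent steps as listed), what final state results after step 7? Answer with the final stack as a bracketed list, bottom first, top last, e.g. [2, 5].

[-8, -6, -1, -1, -13, 36, 11]

(re-executing from step 3 with the substitution; state before step 3: [-8, -6, -1, -1])
3. PUSH -50 -> [-8, -6, -1, -1, -50]
4. PUSH -37 -> [-8, -6, -1, -1, -50, -37]
5. SUB -> [-8, -6, -1, -1, -13]
6. PUSH 36 -> [-8, -6, -1, -1, -13, 36]
7. PUSH 11 -> [-8, -6, -1, -1, -13, 36, 11]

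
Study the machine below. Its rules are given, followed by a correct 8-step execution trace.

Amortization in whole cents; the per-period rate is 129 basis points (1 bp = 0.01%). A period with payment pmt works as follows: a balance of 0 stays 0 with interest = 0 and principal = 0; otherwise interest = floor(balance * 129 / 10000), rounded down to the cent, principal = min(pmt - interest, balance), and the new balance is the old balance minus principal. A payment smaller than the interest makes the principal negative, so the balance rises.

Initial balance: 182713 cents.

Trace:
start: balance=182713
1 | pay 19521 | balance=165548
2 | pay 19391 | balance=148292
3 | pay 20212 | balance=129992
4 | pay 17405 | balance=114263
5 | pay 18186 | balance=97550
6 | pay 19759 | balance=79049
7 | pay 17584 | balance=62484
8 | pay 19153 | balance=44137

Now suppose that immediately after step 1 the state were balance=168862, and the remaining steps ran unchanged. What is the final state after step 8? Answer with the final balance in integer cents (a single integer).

47764

state after step 1 := balance=168862
2 | pay 19391 | balance=151649
3 | pay 20212 | balance=133393
4 | pay 17405 | balance=117708
5 | pay 18186 | balance=101040
6 | pay 19759 | balance=82584
7 | pay 17584 | balance=66065
8 | pay 19153 | balance=47764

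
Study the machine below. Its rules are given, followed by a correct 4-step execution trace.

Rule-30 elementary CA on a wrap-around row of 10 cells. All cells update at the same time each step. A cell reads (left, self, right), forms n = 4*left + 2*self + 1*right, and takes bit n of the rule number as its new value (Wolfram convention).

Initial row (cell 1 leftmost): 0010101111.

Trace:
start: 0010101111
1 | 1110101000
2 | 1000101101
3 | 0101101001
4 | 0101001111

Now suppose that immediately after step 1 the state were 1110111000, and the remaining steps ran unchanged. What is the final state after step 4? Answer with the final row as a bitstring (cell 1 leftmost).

state after step 1 := 1110111000
2 | 1000100101
3 | 0101111101
4 | 0101000001

0101000001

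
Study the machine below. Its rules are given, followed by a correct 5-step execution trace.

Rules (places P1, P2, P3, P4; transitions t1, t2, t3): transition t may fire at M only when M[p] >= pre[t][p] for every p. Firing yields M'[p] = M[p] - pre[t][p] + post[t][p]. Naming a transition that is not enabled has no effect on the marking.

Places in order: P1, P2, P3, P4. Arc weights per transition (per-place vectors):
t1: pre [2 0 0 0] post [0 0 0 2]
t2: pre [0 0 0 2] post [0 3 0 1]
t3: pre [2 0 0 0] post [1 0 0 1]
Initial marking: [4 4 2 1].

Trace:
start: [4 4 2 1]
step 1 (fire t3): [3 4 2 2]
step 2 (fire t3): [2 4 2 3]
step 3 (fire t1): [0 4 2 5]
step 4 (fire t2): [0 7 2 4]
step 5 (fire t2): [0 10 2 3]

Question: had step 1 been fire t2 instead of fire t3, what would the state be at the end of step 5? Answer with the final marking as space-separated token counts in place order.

1 10 2 2

(re-executing from step 1 with the substitution; state before step 1: [4 4 2 1])
step 1 (fire t2): [4 4 2 1]
step 2 (fire t3): [3 4 2 2]
step 3 (fire t1): [1 4 2 4]
step 4 (fire t2): [1 7 2 3]
step 5 (fire t2): [1 10 2 2]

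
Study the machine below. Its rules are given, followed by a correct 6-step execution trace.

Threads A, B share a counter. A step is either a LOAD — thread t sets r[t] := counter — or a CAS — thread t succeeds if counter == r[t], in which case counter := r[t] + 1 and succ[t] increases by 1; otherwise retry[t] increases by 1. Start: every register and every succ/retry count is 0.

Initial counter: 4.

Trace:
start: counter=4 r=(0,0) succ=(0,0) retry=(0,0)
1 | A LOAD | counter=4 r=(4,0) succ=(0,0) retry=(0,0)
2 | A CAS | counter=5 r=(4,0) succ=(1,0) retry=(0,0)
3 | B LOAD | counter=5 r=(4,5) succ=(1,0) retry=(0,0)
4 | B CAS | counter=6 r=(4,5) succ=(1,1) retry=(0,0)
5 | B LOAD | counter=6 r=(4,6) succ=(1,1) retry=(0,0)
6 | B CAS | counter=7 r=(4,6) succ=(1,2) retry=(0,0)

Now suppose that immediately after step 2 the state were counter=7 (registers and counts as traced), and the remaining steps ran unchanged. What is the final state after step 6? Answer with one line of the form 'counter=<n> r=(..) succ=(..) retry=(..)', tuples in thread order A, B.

state after step 2 := counter=7 r=(4,0) succ=(1,0) retry=(0,0)
3 | B LOAD | counter=7 r=(4,7) succ=(1,0) retry=(0,0)
4 | B CAS | counter=8 r=(4,7) succ=(1,1) retry=(0,0)
5 | B LOAD | counter=8 r=(4,8) succ=(1,1) retry=(0,0)
6 | B CAS | counter=9 r=(4,8) succ=(1,2) retry=(0,0)

counter=9 r=(4,8) succ=(1,2) retry=(0,0)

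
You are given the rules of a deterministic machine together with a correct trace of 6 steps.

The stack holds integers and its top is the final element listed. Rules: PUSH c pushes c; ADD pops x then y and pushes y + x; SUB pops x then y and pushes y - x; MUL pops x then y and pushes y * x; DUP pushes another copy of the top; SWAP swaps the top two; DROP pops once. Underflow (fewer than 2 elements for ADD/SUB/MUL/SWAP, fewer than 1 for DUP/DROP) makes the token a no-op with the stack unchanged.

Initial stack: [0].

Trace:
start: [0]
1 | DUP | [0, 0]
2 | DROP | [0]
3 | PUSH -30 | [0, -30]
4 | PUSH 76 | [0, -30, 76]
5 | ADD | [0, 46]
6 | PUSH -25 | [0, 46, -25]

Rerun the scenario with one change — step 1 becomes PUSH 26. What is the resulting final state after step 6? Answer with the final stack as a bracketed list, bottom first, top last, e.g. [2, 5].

(re-executing from step 1 with the substitution; state before step 1: [0])
1 | PUSH 26 | [0, 26]
2 | DROP | [0]
3 | PUSH -30 | [0, -30]
4 | PUSH 76 | [0, -30, 76]
5 | ADD | [0, 46]
6 | PUSH -25 | [0, 46, -25]

[0, 46, -25]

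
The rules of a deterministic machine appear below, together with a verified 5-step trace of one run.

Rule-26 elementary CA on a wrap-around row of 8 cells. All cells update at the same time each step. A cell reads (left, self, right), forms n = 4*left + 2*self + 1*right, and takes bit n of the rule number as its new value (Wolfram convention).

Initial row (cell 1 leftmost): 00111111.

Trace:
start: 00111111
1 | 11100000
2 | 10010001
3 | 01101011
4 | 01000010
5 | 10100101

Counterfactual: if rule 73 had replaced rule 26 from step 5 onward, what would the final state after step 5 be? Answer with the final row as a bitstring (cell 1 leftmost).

(re-executing step 5 under rule 73; state before step 5: 01000010)
5 | 00011000

00011000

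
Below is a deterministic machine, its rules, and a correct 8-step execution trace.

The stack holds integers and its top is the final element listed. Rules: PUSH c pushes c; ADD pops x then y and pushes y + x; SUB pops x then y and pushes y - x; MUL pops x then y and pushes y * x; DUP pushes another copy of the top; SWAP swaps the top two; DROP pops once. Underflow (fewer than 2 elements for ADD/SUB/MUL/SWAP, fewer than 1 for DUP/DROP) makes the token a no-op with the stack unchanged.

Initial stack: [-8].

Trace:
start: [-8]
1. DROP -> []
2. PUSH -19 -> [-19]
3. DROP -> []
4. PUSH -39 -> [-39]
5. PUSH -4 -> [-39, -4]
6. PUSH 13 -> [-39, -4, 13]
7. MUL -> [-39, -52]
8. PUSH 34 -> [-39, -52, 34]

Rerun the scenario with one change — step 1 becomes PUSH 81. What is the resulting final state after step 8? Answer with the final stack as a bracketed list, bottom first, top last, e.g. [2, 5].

(re-executing from step 1 with the substitution; state before step 1: [-8])
1. PUSH 81 -> [-8, 81]
2. PUSH -19 -> [-8, 81, -19]
3. DROP -> [-8, 81]
4. PUSH -39 -> [-8, 81, -39]
5. PUSH -4 -> [-8, 81, -39, -4]
6. PUSH 13 -> [-8, 81, -39, -4, 13]
7. MUL -> [-8, 81, -39, -52]
8. PUSH 34 -> [-8, 81, -39, -52, 34]

[-8, 81, -39, -52, 34]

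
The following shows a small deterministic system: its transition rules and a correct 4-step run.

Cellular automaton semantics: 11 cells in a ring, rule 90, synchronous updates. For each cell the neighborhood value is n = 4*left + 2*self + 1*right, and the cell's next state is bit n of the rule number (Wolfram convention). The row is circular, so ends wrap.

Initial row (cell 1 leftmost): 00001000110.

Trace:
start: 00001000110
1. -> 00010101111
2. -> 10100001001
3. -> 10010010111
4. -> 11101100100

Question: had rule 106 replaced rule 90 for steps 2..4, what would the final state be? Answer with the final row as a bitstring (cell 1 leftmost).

(re-executing steps 2..4 under rule 106; state before step 2: 00010101111)
2. -> 00101011001
3. -> 01010111010
4. -> 10101101100

10101101100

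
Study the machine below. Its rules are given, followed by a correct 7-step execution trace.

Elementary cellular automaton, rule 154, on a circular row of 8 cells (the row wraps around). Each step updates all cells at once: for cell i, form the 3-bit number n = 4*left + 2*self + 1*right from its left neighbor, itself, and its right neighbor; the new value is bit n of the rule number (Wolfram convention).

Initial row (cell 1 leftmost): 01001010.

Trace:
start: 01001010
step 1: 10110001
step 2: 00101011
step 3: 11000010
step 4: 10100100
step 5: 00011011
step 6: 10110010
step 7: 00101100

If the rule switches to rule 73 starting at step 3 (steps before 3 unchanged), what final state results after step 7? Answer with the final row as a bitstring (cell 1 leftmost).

01111011

(re-executing steps 3..7 under rule 73; state before step 3: 00101011)
step 3: 00000011
step 4: 01111011
step 5: 01001011
step 6: 00000011
step 7: 01111011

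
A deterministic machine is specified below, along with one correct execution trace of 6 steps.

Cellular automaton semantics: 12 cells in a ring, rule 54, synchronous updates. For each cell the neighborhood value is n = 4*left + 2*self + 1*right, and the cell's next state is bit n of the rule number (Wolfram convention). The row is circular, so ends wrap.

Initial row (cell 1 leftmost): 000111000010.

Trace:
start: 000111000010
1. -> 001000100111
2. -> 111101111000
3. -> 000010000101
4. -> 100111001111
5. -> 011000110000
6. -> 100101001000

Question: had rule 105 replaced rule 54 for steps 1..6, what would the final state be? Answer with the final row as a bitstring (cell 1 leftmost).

(re-executing steps 1..6 under rule 105; state before step 1: 000111000010)
1. -> 110101011000
2. -> 111010111010
3. -> 101101101101
4. -> 111111111111
5. -> 000000000000
6. -> 111111111111

111111111111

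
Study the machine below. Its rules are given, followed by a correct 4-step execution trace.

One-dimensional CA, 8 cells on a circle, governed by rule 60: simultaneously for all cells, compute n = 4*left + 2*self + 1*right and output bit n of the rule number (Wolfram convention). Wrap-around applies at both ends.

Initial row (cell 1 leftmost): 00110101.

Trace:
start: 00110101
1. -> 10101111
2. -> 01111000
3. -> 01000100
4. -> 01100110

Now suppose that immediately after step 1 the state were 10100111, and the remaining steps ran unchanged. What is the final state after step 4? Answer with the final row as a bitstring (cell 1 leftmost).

state after step 1 := 10100111
2. -> 01110100
3. -> 01001110
4. -> 01101001

01101001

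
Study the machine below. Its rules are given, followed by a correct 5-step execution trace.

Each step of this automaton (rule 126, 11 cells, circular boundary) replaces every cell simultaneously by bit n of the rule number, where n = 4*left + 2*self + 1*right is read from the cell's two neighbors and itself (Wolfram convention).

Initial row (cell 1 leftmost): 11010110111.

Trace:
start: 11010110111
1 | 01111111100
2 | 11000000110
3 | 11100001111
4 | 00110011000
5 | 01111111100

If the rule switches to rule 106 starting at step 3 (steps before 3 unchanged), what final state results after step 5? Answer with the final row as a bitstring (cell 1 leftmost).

10000111000

(re-executing steps 3..5 under rule 106; state before step 3: 11000000110)
3 | 11000001111
4 | 01000011000
5 | 10000111000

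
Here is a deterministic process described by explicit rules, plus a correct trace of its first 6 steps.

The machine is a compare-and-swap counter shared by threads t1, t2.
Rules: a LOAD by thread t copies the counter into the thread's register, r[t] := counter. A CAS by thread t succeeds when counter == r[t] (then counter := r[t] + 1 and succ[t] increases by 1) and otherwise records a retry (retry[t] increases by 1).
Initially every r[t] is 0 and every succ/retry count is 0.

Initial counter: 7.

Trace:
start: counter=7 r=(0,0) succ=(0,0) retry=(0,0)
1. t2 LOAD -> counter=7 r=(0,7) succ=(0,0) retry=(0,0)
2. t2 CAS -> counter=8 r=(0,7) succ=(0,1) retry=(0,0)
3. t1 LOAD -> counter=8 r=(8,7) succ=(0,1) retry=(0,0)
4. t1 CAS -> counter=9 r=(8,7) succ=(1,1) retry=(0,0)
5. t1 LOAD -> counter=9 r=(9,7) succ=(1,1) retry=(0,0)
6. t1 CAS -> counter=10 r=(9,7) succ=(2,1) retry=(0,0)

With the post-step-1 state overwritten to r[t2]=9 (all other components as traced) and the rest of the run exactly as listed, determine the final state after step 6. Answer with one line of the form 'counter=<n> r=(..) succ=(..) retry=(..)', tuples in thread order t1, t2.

counter=9 r=(8,9) succ=(2,0) retry=(0,1)

state after step 1 := counter=7 r=(0,9) succ=(0,0) retry=(0,0)
2. t2 CAS -> counter=7 r=(0,9) succ=(0,0) retry=(0,1)
3. t1 LOAD -> counter=7 r=(7,9) succ=(0,0) retry=(0,1)
4. t1 CAS -> counter=8 r=(7,9) succ=(1,0) retry=(0,1)
5. t1 LOAD -> counter=8 r=(8,9) succ=(1,0) retry=(0,1)
6. t1 CAS -> counter=9 r=(8,9) succ=(2,0) retry=(0,1)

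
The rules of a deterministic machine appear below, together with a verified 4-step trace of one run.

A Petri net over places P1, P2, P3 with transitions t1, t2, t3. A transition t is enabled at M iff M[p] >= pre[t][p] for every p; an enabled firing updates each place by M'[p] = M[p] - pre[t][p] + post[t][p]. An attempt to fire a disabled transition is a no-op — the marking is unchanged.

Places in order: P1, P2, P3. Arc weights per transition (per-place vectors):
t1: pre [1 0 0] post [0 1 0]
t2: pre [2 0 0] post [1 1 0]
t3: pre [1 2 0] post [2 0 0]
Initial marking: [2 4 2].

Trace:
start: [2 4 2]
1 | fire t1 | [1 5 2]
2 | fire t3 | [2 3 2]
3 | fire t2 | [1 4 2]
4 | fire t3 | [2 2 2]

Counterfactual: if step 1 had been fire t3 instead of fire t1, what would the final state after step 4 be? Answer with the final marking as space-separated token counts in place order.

3 1 2

(re-executing from step 1 with the substitution; state before step 1: [2 4 2])
1 | fire t3 | [3 2 2]
2 | fire t3 | [4 0 2]
3 | fire t2 | [3 1 2]
4 | fire t3 | [3 1 2]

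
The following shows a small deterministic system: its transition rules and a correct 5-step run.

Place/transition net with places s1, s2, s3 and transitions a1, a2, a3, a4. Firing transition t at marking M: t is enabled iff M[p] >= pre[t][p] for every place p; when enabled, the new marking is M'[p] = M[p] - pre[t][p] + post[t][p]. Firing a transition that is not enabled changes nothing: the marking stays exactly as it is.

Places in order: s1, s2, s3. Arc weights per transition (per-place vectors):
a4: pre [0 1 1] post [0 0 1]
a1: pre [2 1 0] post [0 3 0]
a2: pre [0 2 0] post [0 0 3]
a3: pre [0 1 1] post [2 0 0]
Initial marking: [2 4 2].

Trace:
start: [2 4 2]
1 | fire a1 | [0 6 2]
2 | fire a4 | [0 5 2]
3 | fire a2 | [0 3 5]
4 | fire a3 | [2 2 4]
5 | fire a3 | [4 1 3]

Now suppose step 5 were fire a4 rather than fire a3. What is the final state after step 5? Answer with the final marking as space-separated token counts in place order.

(re-executing from step 5 with the substitution; state before step 5: [2 2 4])
5 | fire a4 | [2 1 4]

2 1 4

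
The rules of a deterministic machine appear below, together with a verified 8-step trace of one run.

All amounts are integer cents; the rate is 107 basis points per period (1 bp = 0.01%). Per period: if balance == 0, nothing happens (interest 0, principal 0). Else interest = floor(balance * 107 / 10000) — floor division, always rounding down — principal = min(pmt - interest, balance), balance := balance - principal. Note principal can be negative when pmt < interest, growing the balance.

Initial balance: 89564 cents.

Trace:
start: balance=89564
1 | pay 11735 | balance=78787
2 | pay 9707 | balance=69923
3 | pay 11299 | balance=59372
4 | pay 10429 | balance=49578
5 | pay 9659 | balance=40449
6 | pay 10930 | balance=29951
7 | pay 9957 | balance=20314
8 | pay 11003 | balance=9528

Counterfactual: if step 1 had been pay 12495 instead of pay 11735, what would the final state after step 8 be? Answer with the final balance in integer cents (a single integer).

8707

(re-executing from step 1 with the substitution; state before step 1: balance=89564)
1 | pay 12495 | balance=78027
2 | pay 9707 | balance=69154
3 | pay 11299 | balance=58594
4 | pay 10429 | balance=48791
5 | pay 9659 | balance=39654
6 | pay 10930 | balance=29148
7 | pay 9957 | balance=19502
8 | pay 11003 | balance=8707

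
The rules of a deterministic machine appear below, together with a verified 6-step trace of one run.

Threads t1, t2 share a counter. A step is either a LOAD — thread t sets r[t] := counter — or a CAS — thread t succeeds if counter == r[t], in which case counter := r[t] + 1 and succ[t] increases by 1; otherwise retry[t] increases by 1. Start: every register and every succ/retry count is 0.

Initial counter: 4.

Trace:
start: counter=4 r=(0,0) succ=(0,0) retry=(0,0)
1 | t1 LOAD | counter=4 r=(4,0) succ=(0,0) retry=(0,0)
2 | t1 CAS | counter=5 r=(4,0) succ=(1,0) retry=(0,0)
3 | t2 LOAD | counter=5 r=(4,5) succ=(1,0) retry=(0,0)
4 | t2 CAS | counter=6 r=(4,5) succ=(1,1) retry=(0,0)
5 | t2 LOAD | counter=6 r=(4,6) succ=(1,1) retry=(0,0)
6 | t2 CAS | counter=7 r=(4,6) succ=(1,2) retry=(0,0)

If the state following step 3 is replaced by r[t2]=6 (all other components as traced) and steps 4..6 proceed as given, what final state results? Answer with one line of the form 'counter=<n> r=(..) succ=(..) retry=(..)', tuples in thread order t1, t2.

counter=6 r=(4,5) succ=(1,1) retry=(0,1)

state after step 3 := counter=5 r=(4,6) succ=(1,0) retry=(0,0)
4 | t2 CAS | counter=5 r=(4,6) succ=(1,0) retry=(0,1)
5 | t2 LOAD | counter=5 r=(4,5) succ=(1,0) retry=(0,1)
6 | t2 CAS | counter=6 r=(4,5) succ=(1,1) retry=(0,1)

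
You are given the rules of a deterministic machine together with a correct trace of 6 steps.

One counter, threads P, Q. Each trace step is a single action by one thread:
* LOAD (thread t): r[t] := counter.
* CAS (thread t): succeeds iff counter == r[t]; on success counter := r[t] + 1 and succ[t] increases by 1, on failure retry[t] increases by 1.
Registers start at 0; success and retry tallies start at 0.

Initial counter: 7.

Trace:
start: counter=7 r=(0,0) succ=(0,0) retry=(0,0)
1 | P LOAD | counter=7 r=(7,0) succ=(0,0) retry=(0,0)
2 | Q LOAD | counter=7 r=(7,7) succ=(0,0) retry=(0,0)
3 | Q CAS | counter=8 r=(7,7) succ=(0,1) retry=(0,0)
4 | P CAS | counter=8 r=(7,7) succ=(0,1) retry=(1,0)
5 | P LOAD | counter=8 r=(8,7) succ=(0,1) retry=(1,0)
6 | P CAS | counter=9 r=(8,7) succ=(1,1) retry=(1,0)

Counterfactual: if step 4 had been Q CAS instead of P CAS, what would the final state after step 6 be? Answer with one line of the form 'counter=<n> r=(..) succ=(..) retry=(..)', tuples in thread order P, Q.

(re-executing from step 4 with the substitution; state before step 4: counter=8 r=(7,7) succ=(0,1) retry=(0,0))
4 | Q CAS | counter=8 r=(7,7) succ=(0,1) retry=(0,1)
5 | P LOAD | counter=8 r=(8,7) succ=(0,1) retry=(0,1)
6 | P CAS | counter=9 r=(8,7) succ=(1,1) retry=(0,1)

counter=9 r=(8,7) succ=(1,1) retry=(0,1)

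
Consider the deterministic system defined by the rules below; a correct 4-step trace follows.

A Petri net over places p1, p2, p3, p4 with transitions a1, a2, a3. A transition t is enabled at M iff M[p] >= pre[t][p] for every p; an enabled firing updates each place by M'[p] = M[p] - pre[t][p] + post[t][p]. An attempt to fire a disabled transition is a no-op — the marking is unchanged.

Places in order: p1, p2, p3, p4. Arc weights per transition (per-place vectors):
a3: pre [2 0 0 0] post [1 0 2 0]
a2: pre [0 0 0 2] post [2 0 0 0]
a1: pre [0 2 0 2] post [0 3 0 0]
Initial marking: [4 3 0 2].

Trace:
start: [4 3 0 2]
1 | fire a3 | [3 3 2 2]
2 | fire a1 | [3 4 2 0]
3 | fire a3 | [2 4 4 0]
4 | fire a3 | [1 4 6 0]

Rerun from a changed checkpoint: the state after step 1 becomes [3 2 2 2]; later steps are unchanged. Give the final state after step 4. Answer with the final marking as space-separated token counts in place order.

1 3 6 0

state after step 1 := [3 2 2 2]
2 | fire a1 | [3 3 2 0]
3 | fire a3 | [2 3 4 0]
4 | fire a3 | [1 3 6 0]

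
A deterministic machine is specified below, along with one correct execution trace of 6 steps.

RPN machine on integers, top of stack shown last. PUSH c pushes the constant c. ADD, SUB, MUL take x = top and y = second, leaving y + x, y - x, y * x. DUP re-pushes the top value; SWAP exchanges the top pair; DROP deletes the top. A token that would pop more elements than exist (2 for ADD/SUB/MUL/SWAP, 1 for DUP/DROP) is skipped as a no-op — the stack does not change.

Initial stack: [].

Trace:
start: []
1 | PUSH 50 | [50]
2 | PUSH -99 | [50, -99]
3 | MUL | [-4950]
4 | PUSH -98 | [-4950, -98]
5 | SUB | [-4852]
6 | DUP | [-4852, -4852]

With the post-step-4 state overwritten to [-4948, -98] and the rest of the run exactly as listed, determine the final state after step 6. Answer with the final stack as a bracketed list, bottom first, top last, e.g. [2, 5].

state after step 4 := [-4948, -98]
5 | SUB | [-4850]
6 | DUP | [-4850, -4850]

[-4850, -4850]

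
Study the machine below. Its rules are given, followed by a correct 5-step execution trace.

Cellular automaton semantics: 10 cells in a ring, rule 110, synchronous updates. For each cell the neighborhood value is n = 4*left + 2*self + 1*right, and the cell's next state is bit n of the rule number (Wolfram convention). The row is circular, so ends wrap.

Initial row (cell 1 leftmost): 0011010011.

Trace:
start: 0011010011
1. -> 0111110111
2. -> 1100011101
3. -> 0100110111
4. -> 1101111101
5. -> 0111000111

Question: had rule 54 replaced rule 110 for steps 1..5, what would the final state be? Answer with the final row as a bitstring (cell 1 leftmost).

(re-executing steps 1..5 under rule 54; state before step 1: 0011010011)
1. -> 1100111100
2. -> 0011000011
3. -> 1100100100
4. -> 0011111111
5. -> 1100000000

1100000000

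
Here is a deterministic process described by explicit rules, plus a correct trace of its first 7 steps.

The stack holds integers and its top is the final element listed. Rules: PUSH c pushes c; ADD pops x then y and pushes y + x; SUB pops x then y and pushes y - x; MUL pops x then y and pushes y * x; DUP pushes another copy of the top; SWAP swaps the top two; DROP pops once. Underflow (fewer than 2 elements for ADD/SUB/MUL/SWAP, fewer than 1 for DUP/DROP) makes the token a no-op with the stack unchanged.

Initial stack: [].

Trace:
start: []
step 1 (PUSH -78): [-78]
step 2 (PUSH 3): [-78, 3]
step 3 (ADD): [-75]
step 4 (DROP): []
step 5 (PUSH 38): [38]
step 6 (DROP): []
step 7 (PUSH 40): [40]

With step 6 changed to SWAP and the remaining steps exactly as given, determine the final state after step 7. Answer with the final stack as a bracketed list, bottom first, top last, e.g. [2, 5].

[38, 40]

(re-executing from step 6 with the substitution; state before step 6: [38])
step 6 (SWAP): [38]
step 7 (PUSH 40): [38, 40]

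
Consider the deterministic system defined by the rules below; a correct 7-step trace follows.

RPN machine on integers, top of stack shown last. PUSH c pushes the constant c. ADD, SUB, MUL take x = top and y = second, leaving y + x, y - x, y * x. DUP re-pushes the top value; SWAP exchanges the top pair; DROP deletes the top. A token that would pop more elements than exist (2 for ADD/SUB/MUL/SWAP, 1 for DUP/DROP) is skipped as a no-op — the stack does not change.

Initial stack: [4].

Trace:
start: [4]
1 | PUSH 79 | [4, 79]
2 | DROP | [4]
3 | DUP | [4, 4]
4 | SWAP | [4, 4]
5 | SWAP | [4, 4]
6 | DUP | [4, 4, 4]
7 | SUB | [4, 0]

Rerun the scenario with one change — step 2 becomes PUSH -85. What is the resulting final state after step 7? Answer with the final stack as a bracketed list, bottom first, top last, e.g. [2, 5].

[4, 79, -85, 0]

(re-executing from step 2 with the substitution; state before step 2: [4, 79])
2 | PUSH -85 | [4, 79, -85]
3 | DUP | [4, 79, -85, -85]
4 | SWAP | [4, 79, -85, -85]
5 | SWAP | [4, 79, -85, -85]
6 | DUP | [4, 79, -85, -85, -85]
7 | SUB | [4, 79, -85, 0]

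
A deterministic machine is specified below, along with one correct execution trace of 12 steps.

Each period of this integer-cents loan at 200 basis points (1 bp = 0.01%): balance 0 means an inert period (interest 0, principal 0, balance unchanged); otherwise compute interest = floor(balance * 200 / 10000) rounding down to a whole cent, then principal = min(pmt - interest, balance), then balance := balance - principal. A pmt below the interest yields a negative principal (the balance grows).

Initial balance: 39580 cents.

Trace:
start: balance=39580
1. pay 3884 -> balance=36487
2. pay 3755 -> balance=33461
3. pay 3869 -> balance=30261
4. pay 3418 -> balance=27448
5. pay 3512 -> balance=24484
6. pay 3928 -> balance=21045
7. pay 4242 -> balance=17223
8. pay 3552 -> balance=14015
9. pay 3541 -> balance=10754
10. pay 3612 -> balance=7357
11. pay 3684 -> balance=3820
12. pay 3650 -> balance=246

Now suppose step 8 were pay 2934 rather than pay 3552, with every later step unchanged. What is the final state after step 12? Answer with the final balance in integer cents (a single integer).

913

(re-executing from step 8 with the substitution; state before step 8: balance=17223)
8. pay 2934 -> balance=14633
9. pay 3541 -> balance=11384
10. pay 3612 -> balance=7999
11. pay 3684 -> balance=4474
12. pay 3650 -> balance=913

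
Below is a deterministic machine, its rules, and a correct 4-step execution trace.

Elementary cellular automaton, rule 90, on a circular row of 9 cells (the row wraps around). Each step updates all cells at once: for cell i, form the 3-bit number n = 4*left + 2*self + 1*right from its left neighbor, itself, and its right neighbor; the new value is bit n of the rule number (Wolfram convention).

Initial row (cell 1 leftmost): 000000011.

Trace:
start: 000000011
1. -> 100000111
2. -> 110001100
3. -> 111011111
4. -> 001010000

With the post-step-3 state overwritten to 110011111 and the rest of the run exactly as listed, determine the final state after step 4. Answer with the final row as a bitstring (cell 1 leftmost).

state after step 3 := 110011111
4. -> 011110000

011110000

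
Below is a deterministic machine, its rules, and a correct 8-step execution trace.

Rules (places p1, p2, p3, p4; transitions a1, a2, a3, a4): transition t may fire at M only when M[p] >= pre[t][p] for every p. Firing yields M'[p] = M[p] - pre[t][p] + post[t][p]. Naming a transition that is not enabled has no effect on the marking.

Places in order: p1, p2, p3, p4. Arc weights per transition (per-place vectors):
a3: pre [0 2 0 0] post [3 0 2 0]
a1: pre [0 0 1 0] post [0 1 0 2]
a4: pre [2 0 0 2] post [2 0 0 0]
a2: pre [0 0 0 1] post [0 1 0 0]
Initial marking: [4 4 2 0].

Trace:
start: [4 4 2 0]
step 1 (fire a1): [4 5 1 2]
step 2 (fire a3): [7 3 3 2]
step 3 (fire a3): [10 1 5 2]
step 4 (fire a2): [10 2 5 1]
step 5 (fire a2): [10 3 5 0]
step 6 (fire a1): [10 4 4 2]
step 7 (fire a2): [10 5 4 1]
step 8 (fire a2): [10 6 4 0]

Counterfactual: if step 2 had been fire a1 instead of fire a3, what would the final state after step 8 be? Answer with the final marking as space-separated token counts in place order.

7 9 1 2

(re-executing from step 2 with the substitution; state before step 2: [4 5 1 2])
step 2 (fire a1): [4 6 0 4]
step 3 (fire a3): [7 4 2 4]
step 4 (fire a2): [7 5 2 3]
step 5 (fire a2): [7 6 2 2]
step 6 (fire a1): [7 7 1 4]
step 7 (fire a2): [7 8 1 3]
step 8 (fire a2): [7 9 1 2]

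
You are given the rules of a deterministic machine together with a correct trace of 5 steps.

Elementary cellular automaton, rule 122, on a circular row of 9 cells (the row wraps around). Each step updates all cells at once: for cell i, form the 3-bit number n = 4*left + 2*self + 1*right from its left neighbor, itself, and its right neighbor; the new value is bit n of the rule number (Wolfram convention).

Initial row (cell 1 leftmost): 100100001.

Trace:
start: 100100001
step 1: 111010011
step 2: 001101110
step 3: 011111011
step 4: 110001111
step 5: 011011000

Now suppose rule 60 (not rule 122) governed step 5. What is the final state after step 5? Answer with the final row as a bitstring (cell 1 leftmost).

001001000

(re-executing step 5 under rule 60; state before step 5: 110001111)
step 5: 001001000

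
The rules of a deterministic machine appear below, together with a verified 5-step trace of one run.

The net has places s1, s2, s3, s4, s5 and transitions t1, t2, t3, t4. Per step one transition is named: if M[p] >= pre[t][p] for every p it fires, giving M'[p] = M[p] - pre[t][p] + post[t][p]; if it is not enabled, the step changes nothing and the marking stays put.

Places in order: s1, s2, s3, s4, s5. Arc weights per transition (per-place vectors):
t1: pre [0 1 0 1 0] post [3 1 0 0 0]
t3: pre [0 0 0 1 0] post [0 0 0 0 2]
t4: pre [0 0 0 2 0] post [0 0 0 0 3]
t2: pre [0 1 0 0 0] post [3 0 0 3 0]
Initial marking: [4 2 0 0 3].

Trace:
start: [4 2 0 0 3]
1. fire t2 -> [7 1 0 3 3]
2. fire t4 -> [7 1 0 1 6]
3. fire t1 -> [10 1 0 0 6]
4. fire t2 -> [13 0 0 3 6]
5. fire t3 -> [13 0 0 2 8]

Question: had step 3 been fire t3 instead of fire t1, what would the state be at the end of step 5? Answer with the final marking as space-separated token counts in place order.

(re-executing from step 3 with the substitution; state before step 3: [7 1 0 1 6])
3. fire t3 -> [7 1 0 0 8]
4. fire t2 -> [10 0 0 3 8]
5. fire t3 -> [10 0 0 2 10]

10 0 0 2 10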